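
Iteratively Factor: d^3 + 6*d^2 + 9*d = (d + 3)*(d^2 + 3*d) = d*(d + 3)*(d + 3)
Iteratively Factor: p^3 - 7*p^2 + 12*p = (p)*(p^2 - 7*p + 12) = p*(p - 3)*(p - 4)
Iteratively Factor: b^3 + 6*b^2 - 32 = (b + 4)*(b^2 + 2*b - 8) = (b + 4)^2*(b - 2)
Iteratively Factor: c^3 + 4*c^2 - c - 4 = (c + 4)*(c^2 - 1) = (c + 1)*(c + 4)*(c - 1)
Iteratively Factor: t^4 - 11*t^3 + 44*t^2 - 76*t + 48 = (t - 3)*(t^3 - 8*t^2 + 20*t - 16) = (t - 3)*(t - 2)*(t^2 - 6*t + 8) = (t - 3)*(t - 2)^2*(t - 4)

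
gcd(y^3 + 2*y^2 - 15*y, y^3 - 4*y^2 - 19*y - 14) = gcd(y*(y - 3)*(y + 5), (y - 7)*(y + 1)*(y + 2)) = 1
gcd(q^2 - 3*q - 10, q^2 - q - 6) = q + 2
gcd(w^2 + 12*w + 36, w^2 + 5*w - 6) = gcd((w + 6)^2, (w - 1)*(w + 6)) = w + 6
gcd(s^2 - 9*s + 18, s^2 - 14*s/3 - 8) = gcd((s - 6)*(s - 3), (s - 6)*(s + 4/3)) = s - 6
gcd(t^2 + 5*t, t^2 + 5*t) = t^2 + 5*t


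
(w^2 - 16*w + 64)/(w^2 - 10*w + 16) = (w - 8)/(w - 2)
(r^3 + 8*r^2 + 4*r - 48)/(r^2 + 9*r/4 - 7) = 4*(r^2 + 4*r - 12)/(4*r - 7)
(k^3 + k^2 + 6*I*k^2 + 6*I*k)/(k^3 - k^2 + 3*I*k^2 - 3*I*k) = (k^2 + k + 6*I*k + 6*I)/(k^2 - k + 3*I*k - 3*I)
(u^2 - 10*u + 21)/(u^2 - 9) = (u - 7)/(u + 3)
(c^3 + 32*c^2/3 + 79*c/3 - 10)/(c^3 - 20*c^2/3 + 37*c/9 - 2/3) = 3*(c^2 + 11*c + 30)/(3*c^2 - 19*c + 6)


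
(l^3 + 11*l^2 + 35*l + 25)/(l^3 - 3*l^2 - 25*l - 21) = (l^2 + 10*l + 25)/(l^2 - 4*l - 21)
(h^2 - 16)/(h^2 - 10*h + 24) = (h + 4)/(h - 6)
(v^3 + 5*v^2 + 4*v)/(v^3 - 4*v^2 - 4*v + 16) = v*(v^2 + 5*v + 4)/(v^3 - 4*v^2 - 4*v + 16)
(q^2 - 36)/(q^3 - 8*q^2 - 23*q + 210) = (q + 6)/(q^2 - 2*q - 35)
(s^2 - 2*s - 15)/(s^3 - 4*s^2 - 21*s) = (s - 5)/(s*(s - 7))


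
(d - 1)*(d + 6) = d^2 + 5*d - 6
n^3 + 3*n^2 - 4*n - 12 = (n - 2)*(n + 2)*(n + 3)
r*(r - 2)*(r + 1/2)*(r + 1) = r^4 - r^3/2 - 5*r^2/2 - r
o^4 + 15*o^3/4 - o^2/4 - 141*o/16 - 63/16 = (o - 3/2)*(o + 1/2)*(o + 7/4)*(o + 3)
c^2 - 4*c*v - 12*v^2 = (c - 6*v)*(c + 2*v)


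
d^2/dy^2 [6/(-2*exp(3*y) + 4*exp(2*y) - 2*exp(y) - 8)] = 3*(-2*(3*exp(2*y) - 4*exp(y) + 1)^2*exp(y) + (9*exp(2*y) - 8*exp(y) + 1)*(exp(3*y) - 2*exp(2*y) + exp(y) + 4))*exp(y)/(exp(3*y) - 2*exp(2*y) + exp(y) + 4)^3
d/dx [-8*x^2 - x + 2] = -16*x - 1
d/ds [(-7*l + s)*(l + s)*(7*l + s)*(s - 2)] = -49*l^3 - 98*l^2*s + 98*l^2 + 3*l*s^2 - 4*l*s + 4*s^3 - 6*s^2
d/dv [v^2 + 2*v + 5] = 2*v + 2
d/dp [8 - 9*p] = -9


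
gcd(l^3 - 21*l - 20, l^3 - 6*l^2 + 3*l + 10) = l^2 - 4*l - 5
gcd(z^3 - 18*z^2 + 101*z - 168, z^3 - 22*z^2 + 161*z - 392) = z^2 - 15*z + 56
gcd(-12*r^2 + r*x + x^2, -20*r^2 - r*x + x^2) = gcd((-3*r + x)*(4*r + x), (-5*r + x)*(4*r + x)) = 4*r + x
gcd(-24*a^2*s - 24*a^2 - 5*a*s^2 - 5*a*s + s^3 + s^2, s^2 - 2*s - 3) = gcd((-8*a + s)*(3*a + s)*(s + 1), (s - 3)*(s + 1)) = s + 1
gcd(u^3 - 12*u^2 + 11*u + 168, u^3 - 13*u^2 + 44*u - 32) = u - 8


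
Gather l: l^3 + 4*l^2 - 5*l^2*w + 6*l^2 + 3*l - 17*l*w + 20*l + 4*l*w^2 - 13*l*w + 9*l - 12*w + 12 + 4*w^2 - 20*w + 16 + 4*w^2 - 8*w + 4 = l^3 + l^2*(10 - 5*w) + l*(4*w^2 - 30*w + 32) + 8*w^2 - 40*w + 32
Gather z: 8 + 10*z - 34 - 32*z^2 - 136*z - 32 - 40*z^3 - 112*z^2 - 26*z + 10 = -40*z^3 - 144*z^2 - 152*z - 48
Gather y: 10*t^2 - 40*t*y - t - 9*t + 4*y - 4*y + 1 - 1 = 10*t^2 - 40*t*y - 10*t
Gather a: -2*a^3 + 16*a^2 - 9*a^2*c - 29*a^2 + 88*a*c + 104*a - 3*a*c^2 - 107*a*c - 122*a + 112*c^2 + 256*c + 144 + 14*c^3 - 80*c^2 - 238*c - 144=-2*a^3 + a^2*(-9*c - 13) + a*(-3*c^2 - 19*c - 18) + 14*c^3 + 32*c^2 + 18*c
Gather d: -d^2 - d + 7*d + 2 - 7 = -d^2 + 6*d - 5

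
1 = 1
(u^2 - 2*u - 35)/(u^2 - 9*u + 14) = (u + 5)/(u - 2)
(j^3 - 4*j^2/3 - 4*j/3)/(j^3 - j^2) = (3*j^2 - 4*j - 4)/(3*j*(j - 1))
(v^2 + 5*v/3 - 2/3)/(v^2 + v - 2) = (v - 1/3)/(v - 1)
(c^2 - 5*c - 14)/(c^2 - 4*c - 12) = (c - 7)/(c - 6)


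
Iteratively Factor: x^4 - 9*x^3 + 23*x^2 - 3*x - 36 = (x - 4)*(x^3 - 5*x^2 + 3*x + 9) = (x - 4)*(x - 3)*(x^2 - 2*x - 3) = (x - 4)*(x - 3)^2*(x + 1)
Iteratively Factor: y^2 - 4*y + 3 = (y - 1)*(y - 3)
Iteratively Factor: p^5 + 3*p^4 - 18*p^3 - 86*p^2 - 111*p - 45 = (p + 3)*(p^4 - 18*p^2 - 32*p - 15) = (p + 1)*(p + 3)*(p^3 - p^2 - 17*p - 15) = (p - 5)*(p + 1)*(p + 3)*(p^2 + 4*p + 3) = (p - 5)*(p + 1)^2*(p + 3)*(p + 3)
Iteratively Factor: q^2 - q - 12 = (q + 3)*(q - 4)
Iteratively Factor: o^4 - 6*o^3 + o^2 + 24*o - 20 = (o + 2)*(o^3 - 8*o^2 + 17*o - 10) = (o - 2)*(o + 2)*(o^2 - 6*o + 5) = (o - 5)*(o - 2)*(o + 2)*(o - 1)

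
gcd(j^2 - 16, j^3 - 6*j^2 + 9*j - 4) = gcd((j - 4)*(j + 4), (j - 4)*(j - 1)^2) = j - 4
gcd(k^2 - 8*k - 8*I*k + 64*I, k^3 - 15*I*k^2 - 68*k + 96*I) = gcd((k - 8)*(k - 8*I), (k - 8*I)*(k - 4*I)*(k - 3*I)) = k - 8*I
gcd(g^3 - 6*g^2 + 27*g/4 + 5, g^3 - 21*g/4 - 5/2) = g^2 - 2*g - 5/4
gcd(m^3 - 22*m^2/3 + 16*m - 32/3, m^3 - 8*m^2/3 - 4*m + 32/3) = m - 2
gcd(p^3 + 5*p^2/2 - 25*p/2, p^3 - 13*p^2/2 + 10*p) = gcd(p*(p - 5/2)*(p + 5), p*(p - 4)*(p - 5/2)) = p^2 - 5*p/2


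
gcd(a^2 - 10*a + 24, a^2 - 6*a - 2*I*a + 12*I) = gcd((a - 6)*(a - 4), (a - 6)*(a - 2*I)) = a - 6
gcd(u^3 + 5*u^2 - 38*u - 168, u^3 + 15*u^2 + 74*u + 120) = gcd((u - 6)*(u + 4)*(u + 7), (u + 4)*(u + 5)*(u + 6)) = u + 4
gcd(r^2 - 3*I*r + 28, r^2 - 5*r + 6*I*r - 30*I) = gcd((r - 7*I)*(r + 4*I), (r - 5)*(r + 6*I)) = 1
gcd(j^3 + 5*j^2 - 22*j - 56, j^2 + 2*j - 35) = j + 7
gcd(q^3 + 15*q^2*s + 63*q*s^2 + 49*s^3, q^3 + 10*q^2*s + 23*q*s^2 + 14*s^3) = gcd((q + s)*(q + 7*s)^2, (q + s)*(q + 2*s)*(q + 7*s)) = q^2 + 8*q*s + 7*s^2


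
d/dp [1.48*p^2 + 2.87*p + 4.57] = 2.96*p + 2.87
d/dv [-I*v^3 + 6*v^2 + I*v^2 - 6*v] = -3*I*v^2 + 2*v*(6 + I) - 6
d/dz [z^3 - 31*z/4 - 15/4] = 3*z^2 - 31/4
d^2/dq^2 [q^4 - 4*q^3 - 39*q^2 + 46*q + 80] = 12*q^2 - 24*q - 78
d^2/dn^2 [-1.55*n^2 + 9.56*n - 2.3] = -3.10000000000000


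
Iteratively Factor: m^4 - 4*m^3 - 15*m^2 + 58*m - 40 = (m - 1)*(m^3 - 3*m^2 - 18*m + 40) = (m - 2)*(m - 1)*(m^2 - m - 20) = (m - 5)*(m - 2)*(m - 1)*(m + 4)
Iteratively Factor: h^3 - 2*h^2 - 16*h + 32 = (h - 2)*(h^2 - 16) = (h - 2)*(h + 4)*(h - 4)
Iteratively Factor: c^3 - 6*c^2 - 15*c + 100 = (c - 5)*(c^2 - c - 20) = (c - 5)^2*(c + 4)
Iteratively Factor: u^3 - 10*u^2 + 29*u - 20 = (u - 1)*(u^2 - 9*u + 20) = (u - 5)*(u - 1)*(u - 4)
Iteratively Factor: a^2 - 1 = (a - 1)*(a + 1)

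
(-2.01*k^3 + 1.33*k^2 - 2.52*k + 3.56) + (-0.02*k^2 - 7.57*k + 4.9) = -2.01*k^3 + 1.31*k^2 - 10.09*k + 8.46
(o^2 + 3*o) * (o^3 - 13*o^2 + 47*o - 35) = o^5 - 10*o^4 + 8*o^3 + 106*o^2 - 105*o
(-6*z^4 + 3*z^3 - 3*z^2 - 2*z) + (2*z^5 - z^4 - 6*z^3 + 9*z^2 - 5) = 2*z^5 - 7*z^4 - 3*z^3 + 6*z^2 - 2*z - 5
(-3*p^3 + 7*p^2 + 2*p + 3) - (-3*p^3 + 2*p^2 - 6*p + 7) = 5*p^2 + 8*p - 4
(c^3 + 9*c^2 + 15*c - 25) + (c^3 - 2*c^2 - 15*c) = 2*c^3 + 7*c^2 - 25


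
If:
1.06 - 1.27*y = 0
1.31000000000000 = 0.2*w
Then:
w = 6.55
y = 0.83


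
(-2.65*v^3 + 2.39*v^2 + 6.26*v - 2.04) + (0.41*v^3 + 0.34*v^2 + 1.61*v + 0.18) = -2.24*v^3 + 2.73*v^2 + 7.87*v - 1.86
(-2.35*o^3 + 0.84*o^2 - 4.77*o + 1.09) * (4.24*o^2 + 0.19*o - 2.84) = -9.964*o^5 + 3.1151*o^4 - 13.3912*o^3 + 1.3297*o^2 + 13.7539*o - 3.0956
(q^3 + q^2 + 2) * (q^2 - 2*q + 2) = q^5 - q^4 + 4*q^2 - 4*q + 4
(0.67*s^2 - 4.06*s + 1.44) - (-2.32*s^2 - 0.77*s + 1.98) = 2.99*s^2 - 3.29*s - 0.54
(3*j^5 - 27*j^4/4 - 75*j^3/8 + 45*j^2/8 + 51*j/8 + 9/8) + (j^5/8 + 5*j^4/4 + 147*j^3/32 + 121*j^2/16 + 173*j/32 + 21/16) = 25*j^5/8 - 11*j^4/2 - 153*j^3/32 + 211*j^2/16 + 377*j/32 + 39/16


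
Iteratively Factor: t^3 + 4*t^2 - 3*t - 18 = (t - 2)*(t^2 + 6*t + 9) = (t - 2)*(t + 3)*(t + 3)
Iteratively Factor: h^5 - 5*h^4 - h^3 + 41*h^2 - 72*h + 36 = (h - 2)*(h^4 - 3*h^3 - 7*h^2 + 27*h - 18) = (h - 2)^2*(h^3 - h^2 - 9*h + 9) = (h - 3)*(h - 2)^2*(h^2 + 2*h - 3) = (h - 3)*(h - 2)^2*(h - 1)*(h + 3)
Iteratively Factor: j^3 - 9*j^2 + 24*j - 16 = (j - 4)*(j^2 - 5*j + 4) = (j - 4)^2*(j - 1)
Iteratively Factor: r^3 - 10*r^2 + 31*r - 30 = (r - 3)*(r^2 - 7*r + 10) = (r - 3)*(r - 2)*(r - 5)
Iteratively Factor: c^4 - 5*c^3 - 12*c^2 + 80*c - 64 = (c - 4)*(c^3 - c^2 - 16*c + 16) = (c - 4)*(c - 1)*(c^2 - 16) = (c - 4)^2*(c - 1)*(c + 4)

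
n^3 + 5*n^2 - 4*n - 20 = (n - 2)*(n + 2)*(n + 5)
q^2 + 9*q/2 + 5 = (q + 2)*(q + 5/2)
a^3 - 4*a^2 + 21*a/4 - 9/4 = (a - 3/2)^2*(a - 1)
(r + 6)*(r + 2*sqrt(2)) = r^2 + 2*sqrt(2)*r + 6*r + 12*sqrt(2)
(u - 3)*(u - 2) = u^2 - 5*u + 6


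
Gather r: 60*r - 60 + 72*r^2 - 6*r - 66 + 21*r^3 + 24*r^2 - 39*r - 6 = 21*r^3 + 96*r^2 + 15*r - 132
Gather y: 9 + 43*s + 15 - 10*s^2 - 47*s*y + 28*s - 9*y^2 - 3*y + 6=-10*s^2 + 71*s - 9*y^2 + y*(-47*s - 3) + 30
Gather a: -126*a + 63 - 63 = -126*a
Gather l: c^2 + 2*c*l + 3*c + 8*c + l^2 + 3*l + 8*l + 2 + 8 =c^2 + 11*c + l^2 + l*(2*c + 11) + 10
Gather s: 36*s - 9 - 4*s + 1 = 32*s - 8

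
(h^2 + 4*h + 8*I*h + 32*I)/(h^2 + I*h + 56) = (h + 4)/(h - 7*I)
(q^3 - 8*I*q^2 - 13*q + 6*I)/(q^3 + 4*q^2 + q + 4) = (q^2 - 7*I*q - 6)/(q^2 + q*(4 + I) + 4*I)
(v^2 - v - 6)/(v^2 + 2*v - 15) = (v + 2)/(v + 5)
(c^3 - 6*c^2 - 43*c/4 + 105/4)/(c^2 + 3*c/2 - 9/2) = (2*c^2 - 9*c - 35)/(2*(c + 3))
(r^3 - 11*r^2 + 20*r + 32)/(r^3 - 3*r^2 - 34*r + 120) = (r^2 - 7*r - 8)/(r^2 + r - 30)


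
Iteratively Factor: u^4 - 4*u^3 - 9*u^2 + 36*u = (u - 3)*(u^3 - u^2 - 12*u) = (u - 4)*(u - 3)*(u^2 + 3*u) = u*(u - 4)*(u - 3)*(u + 3)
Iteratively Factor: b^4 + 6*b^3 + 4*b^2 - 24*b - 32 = (b + 2)*(b^3 + 4*b^2 - 4*b - 16) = (b - 2)*(b + 2)*(b^2 + 6*b + 8) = (b - 2)*(b + 2)^2*(b + 4)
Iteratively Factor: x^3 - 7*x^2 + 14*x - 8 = (x - 1)*(x^2 - 6*x + 8) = (x - 2)*(x - 1)*(x - 4)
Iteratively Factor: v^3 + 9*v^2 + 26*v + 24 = (v + 2)*(v^2 + 7*v + 12) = (v + 2)*(v + 3)*(v + 4)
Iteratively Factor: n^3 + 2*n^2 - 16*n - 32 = (n - 4)*(n^2 + 6*n + 8) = (n - 4)*(n + 4)*(n + 2)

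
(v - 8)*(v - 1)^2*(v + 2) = v^4 - 8*v^3 - 3*v^2 + 26*v - 16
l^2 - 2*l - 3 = (l - 3)*(l + 1)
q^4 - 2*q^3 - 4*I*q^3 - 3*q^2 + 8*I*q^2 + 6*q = q*(q - 2)*(q - 3*I)*(q - I)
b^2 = b^2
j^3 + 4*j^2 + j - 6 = (j - 1)*(j + 2)*(j + 3)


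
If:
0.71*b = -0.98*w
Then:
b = -1.38028169014085*w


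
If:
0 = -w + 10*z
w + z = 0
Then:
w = 0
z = 0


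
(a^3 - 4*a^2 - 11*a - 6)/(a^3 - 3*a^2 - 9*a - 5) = (a - 6)/(a - 5)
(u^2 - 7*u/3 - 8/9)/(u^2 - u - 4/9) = (3*u - 8)/(3*u - 4)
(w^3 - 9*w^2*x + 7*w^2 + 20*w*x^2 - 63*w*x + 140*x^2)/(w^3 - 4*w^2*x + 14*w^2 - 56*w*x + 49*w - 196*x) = (w - 5*x)/(w + 7)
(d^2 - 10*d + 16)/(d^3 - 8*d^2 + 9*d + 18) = (d^2 - 10*d + 16)/(d^3 - 8*d^2 + 9*d + 18)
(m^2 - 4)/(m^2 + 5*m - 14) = (m + 2)/(m + 7)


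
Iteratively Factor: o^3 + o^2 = (o)*(o^2 + o) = o*(o + 1)*(o)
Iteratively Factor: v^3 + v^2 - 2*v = (v - 1)*(v^2 + 2*v) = v*(v - 1)*(v + 2)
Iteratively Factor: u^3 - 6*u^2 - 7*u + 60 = (u - 5)*(u^2 - u - 12) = (u - 5)*(u - 4)*(u + 3)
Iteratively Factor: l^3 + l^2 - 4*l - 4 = (l + 2)*(l^2 - l - 2) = (l + 1)*(l + 2)*(l - 2)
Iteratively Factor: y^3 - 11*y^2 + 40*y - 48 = (y - 4)*(y^2 - 7*y + 12) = (y - 4)*(y - 3)*(y - 4)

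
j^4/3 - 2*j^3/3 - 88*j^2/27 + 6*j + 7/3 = (j/3 + 1)*(j - 3)*(j - 7/3)*(j + 1/3)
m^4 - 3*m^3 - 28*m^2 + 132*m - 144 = (m - 4)*(m - 3)*(m - 2)*(m + 6)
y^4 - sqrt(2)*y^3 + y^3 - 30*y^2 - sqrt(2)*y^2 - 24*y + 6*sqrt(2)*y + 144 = (y - 2)*(y + 3)*(y - 4*sqrt(2))*(y + 3*sqrt(2))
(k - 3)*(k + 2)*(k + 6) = k^3 + 5*k^2 - 12*k - 36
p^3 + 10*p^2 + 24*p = p*(p + 4)*(p + 6)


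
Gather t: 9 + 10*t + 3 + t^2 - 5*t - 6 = t^2 + 5*t + 6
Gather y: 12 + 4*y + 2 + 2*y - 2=6*y + 12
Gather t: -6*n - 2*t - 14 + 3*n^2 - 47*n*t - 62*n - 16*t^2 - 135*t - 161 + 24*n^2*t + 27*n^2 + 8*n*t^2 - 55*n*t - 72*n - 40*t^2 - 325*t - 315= 30*n^2 - 140*n + t^2*(8*n - 56) + t*(24*n^2 - 102*n - 462) - 490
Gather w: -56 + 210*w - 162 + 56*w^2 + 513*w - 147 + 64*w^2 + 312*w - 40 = 120*w^2 + 1035*w - 405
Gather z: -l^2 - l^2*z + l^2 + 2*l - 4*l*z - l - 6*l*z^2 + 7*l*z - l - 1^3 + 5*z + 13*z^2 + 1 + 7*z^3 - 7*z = 7*z^3 + z^2*(13 - 6*l) + z*(-l^2 + 3*l - 2)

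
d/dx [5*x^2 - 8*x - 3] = 10*x - 8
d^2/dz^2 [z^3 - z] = 6*z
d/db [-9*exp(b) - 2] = -9*exp(b)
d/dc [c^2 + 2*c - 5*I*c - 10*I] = 2*c + 2 - 5*I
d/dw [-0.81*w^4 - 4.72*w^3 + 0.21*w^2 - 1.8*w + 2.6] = -3.24*w^3 - 14.16*w^2 + 0.42*w - 1.8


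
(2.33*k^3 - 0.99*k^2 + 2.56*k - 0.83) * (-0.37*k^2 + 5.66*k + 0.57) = -0.8621*k^5 + 13.5541*k^4 - 5.2225*k^3 + 14.2324*k^2 - 3.2386*k - 0.4731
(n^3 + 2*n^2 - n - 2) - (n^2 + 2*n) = n^3 + n^2 - 3*n - 2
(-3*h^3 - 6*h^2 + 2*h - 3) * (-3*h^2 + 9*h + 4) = 9*h^5 - 9*h^4 - 72*h^3 + 3*h^2 - 19*h - 12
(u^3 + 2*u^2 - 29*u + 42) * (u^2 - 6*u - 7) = u^5 - 4*u^4 - 48*u^3 + 202*u^2 - 49*u - 294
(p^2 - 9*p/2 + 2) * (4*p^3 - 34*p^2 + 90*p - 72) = 4*p^5 - 52*p^4 + 251*p^3 - 545*p^2 + 504*p - 144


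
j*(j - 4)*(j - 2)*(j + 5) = j^4 - j^3 - 22*j^2 + 40*j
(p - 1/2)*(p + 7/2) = p^2 + 3*p - 7/4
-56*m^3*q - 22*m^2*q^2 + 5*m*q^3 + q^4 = q*(-4*m + q)*(2*m + q)*(7*m + q)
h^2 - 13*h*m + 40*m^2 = (h - 8*m)*(h - 5*m)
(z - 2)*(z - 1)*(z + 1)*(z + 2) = z^4 - 5*z^2 + 4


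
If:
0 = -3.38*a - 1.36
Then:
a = -0.40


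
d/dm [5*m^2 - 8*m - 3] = 10*m - 8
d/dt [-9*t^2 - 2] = -18*t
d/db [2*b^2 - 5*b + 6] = 4*b - 5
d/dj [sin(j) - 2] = cos(j)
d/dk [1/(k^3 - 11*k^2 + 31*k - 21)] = (-3*k^2 + 22*k - 31)/(k^3 - 11*k^2 + 31*k - 21)^2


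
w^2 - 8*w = w*(w - 8)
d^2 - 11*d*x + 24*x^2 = (d - 8*x)*(d - 3*x)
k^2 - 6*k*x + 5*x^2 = (k - 5*x)*(k - x)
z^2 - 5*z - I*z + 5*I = (z - 5)*(z - I)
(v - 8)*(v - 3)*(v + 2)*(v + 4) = v^4 - 5*v^3 - 34*v^2 + 56*v + 192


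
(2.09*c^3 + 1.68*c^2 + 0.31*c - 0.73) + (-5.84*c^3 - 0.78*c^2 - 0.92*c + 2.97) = -3.75*c^3 + 0.9*c^2 - 0.61*c + 2.24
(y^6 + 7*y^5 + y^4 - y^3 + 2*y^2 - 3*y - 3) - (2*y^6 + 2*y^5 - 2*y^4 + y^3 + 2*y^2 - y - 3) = -y^6 + 5*y^5 + 3*y^4 - 2*y^3 - 2*y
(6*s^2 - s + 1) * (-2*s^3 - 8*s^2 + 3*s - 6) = -12*s^5 - 46*s^4 + 24*s^3 - 47*s^2 + 9*s - 6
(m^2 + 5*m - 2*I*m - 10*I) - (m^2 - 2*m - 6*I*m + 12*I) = 7*m + 4*I*m - 22*I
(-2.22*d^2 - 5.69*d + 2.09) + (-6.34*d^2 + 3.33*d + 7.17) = -8.56*d^2 - 2.36*d + 9.26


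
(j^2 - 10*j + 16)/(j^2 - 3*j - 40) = (j - 2)/(j + 5)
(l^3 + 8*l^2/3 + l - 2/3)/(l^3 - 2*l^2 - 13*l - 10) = (l - 1/3)/(l - 5)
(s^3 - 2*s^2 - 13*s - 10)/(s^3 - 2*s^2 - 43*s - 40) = (s^2 - 3*s - 10)/(s^2 - 3*s - 40)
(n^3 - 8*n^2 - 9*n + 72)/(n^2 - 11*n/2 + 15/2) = 2*(n^2 - 5*n - 24)/(2*n - 5)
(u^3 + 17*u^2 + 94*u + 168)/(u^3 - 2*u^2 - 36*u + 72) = (u^2 + 11*u + 28)/(u^2 - 8*u + 12)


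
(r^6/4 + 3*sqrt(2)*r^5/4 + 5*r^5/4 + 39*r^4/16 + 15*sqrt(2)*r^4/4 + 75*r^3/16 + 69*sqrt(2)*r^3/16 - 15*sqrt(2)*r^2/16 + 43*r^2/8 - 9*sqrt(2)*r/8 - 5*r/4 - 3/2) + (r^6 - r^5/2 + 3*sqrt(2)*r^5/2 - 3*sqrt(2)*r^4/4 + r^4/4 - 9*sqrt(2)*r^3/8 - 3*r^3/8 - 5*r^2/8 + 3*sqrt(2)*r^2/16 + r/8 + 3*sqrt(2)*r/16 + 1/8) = 5*r^6/4 + 3*r^5/4 + 9*sqrt(2)*r^5/4 + 43*r^4/16 + 3*sqrt(2)*r^4 + 69*r^3/16 + 51*sqrt(2)*r^3/16 - 3*sqrt(2)*r^2/4 + 19*r^2/4 - 15*sqrt(2)*r/16 - 9*r/8 - 11/8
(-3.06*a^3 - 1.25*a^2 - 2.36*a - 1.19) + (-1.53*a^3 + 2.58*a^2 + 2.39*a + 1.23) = -4.59*a^3 + 1.33*a^2 + 0.0300000000000002*a + 0.04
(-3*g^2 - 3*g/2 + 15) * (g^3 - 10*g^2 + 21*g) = -3*g^5 + 57*g^4/2 - 33*g^3 - 363*g^2/2 + 315*g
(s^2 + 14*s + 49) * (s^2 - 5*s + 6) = s^4 + 9*s^3 - 15*s^2 - 161*s + 294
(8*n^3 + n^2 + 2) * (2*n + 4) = 16*n^4 + 34*n^3 + 4*n^2 + 4*n + 8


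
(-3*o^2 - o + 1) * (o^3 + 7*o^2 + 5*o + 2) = -3*o^5 - 22*o^4 - 21*o^3 - 4*o^2 + 3*o + 2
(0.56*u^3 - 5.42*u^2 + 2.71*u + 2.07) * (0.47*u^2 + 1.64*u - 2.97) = 0.2632*u^5 - 1.629*u^4 - 9.2783*u^3 + 21.5147*u^2 - 4.6539*u - 6.1479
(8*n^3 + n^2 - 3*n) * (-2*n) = -16*n^4 - 2*n^3 + 6*n^2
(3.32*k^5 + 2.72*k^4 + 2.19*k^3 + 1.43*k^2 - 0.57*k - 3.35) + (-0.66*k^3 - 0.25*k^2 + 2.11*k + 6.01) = 3.32*k^5 + 2.72*k^4 + 1.53*k^3 + 1.18*k^2 + 1.54*k + 2.66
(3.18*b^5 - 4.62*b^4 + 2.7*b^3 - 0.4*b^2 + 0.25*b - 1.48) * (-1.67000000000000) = -5.3106*b^5 + 7.7154*b^4 - 4.509*b^3 + 0.668*b^2 - 0.4175*b + 2.4716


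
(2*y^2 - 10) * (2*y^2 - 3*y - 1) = 4*y^4 - 6*y^3 - 22*y^2 + 30*y + 10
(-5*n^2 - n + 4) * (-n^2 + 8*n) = 5*n^4 - 39*n^3 - 12*n^2 + 32*n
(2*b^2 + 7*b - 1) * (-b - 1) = -2*b^3 - 9*b^2 - 6*b + 1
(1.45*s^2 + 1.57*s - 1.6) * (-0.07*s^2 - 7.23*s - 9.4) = -0.1015*s^4 - 10.5934*s^3 - 24.8691*s^2 - 3.19*s + 15.04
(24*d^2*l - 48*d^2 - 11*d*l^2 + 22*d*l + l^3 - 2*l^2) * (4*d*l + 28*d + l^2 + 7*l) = 96*d^3*l^2 + 480*d^3*l - 1344*d^3 - 20*d^2*l^3 - 100*d^2*l^2 + 280*d^2*l - 7*d*l^4 - 35*d*l^3 + 98*d*l^2 + l^5 + 5*l^4 - 14*l^3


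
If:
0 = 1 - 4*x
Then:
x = 1/4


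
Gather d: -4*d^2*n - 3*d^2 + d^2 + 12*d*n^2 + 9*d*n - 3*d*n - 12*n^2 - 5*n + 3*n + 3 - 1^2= d^2*(-4*n - 2) + d*(12*n^2 + 6*n) - 12*n^2 - 2*n + 2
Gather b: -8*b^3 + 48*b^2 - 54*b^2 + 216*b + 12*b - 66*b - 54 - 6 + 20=-8*b^3 - 6*b^2 + 162*b - 40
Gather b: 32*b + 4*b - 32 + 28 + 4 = 36*b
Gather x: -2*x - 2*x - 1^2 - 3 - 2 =-4*x - 6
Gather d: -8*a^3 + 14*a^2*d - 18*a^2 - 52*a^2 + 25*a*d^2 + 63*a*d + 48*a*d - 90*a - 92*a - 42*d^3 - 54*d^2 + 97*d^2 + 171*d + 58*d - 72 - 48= -8*a^3 - 70*a^2 - 182*a - 42*d^3 + d^2*(25*a + 43) + d*(14*a^2 + 111*a + 229) - 120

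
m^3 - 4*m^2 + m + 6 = (m - 3)*(m - 2)*(m + 1)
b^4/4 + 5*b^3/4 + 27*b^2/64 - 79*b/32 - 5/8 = (b/4 + 1)*(b - 5/4)*(b + 1/4)*(b + 2)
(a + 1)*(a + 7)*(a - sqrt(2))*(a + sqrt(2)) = a^4 + 8*a^3 + 5*a^2 - 16*a - 14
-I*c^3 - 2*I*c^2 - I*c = c*(c + 1)*(-I*c - I)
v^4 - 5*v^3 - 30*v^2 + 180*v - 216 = (v - 6)*(v - 3)*(v - 2)*(v + 6)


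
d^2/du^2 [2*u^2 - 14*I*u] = 4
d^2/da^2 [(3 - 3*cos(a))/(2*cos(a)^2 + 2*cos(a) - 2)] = 3*(-5*(1 - cos(a)^2)^2 + cos(a)^5 + cos(a)^3 - 8*cos(a)^2 + 7)/(2*(cos(a)^2 + cos(a) - 1)^3)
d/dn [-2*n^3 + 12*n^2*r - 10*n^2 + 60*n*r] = -6*n^2 + 24*n*r - 20*n + 60*r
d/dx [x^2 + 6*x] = 2*x + 6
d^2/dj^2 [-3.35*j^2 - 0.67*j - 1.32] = -6.70000000000000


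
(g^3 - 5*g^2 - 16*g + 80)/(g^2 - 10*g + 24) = (g^2 - g - 20)/(g - 6)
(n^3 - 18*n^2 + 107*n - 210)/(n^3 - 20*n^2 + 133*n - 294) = (n - 5)/(n - 7)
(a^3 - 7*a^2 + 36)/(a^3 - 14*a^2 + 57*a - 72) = (a^2 - 4*a - 12)/(a^2 - 11*a + 24)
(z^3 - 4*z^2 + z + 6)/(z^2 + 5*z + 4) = (z^2 - 5*z + 6)/(z + 4)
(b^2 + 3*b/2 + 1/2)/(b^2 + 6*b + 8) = (2*b^2 + 3*b + 1)/(2*(b^2 + 6*b + 8))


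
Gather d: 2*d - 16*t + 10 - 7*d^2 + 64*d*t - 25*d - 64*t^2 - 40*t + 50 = -7*d^2 + d*(64*t - 23) - 64*t^2 - 56*t + 60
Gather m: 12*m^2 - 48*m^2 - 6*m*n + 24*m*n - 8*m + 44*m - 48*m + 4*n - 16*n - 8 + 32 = -36*m^2 + m*(18*n - 12) - 12*n + 24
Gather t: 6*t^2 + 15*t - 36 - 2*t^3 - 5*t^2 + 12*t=-2*t^3 + t^2 + 27*t - 36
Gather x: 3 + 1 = 4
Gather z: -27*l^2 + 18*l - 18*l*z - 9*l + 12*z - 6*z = -27*l^2 + 9*l + z*(6 - 18*l)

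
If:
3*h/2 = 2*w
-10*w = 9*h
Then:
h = 0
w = 0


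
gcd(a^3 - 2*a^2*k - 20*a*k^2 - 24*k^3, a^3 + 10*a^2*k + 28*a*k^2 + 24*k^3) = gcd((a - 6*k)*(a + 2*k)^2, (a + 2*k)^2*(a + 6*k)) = a^2 + 4*a*k + 4*k^2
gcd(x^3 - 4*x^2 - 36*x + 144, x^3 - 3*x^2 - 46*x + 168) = x^2 - 10*x + 24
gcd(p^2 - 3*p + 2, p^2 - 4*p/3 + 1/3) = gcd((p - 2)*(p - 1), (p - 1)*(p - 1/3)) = p - 1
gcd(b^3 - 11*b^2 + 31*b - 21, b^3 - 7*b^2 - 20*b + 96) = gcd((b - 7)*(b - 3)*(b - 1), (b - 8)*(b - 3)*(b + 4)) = b - 3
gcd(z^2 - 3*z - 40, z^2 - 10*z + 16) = z - 8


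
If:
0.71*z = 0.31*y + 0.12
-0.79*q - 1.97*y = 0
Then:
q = 0.965291955900368 - 5.71131073907717*z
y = 2.29032258064516*z - 0.387096774193548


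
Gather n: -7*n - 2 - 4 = -7*n - 6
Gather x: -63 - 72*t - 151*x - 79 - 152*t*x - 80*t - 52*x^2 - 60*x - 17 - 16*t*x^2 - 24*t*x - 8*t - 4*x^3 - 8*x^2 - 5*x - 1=-160*t - 4*x^3 + x^2*(-16*t - 60) + x*(-176*t - 216) - 160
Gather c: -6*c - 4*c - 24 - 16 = -10*c - 40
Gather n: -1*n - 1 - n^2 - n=-n^2 - 2*n - 1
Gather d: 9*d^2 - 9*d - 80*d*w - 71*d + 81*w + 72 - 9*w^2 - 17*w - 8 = 9*d^2 + d*(-80*w - 80) - 9*w^2 + 64*w + 64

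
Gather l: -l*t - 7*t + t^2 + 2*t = -l*t + t^2 - 5*t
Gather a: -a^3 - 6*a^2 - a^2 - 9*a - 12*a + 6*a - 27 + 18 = -a^3 - 7*a^2 - 15*a - 9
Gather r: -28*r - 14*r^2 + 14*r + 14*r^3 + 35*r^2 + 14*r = 14*r^3 + 21*r^2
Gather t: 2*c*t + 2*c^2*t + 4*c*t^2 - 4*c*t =4*c*t^2 + t*(2*c^2 - 2*c)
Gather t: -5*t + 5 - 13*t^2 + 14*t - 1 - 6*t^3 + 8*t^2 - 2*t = -6*t^3 - 5*t^2 + 7*t + 4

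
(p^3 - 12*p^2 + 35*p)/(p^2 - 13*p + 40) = p*(p - 7)/(p - 8)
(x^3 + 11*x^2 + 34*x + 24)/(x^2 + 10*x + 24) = x + 1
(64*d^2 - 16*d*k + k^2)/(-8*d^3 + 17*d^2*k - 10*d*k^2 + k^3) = (-8*d + k)/(d^2 - 2*d*k + k^2)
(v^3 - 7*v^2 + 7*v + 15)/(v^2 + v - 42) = (v^3 - 7*v^2 + 7*v + 15)/(v^2 + v - 42)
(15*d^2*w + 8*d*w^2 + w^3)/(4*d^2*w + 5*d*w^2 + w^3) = (15*d^2 + 8*d*w + w^2)/(4*d^2 + 5*d*w + w^2)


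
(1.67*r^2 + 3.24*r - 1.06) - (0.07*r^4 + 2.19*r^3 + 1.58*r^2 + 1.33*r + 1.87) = -0.07*r^4 - 2.19*r^3 + 0.0899999999999999*r^2 + 1.91*r - 2.93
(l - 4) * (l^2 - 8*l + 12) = l^3 - 12*l^2 + 44*l - 48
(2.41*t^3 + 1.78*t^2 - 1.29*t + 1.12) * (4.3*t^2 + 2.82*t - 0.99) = 10.363*t^5 + 14.4502*t^4 - 2.9133*t^3 - 0.584*t^2 + 4.4355*t - 1.1088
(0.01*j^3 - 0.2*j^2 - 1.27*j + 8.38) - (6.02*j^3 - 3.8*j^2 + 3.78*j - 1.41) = -6.01*j^3 + 3.6*j^2 - 5.05*j + 9.79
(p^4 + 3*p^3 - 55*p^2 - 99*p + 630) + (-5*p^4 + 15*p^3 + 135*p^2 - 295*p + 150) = -4*p^4 + 18*p^3 + 80*p^2 - 394*p + 780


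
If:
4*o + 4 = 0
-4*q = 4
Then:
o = -1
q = -1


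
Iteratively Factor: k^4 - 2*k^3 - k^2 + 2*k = (k - 2)*(k^3 - k) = k*(k - 2)*(k^2 - 1) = k*(k - 2)*(k + 1)*(k - 1)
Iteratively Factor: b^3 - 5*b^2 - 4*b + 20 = (b + 2)*(b^2 - 7*b + 10) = (b - 2)*(b + 2)*(b - 5)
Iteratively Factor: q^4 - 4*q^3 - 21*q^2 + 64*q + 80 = (q - 4)*(q^3 - 21*q - 20) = (q - 4)*(q + 1)*(q^2 - q - 20) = (q - 5)*(q - 4)*(q + 1)*(q + 4)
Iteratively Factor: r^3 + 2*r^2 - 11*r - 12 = (r - 3)*(r^2 + 5*r + 4) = (r - 3)*(r + 4)*(r + 1)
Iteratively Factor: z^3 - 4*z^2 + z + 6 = (z + 1)*(z^2 - 5*z + 6) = (z - 3)*(z + 1)*(z - 2)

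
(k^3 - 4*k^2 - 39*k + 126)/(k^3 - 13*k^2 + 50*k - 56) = (k^2 + 3*k - 18)/(k^2 - 6*k + 8)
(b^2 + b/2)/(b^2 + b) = (b + 1/2)/(b + 1)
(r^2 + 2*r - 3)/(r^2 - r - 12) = (r - 1)/(r - 4)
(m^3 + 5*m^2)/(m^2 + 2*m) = m*(m + 5)/(m + 2)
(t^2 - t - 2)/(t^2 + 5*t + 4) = (t - 2)/(t + 4)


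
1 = 1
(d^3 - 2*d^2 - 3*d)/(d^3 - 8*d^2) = (d^2 - 2*d - 3)/(d*(d - 8))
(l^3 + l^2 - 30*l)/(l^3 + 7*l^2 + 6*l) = (l - 5)/(l + 1)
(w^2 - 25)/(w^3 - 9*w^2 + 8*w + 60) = (w + 5)/(w^2 - 4*w - 12)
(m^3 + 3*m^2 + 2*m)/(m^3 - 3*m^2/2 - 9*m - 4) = 2*m*(m + 1)/(2*m^2 - 7*m - 4)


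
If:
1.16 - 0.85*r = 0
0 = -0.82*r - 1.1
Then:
No Solution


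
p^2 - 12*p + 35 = (p - 7)*(p - 5)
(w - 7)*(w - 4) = w^2 - 11*w + 28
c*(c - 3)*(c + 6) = c^3 + 3*c^2 - 18*c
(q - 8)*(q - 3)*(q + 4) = q^3 - 7*q^2 - 20*q + 96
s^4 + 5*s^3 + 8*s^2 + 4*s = s*(s + 1)*(s + 2)^2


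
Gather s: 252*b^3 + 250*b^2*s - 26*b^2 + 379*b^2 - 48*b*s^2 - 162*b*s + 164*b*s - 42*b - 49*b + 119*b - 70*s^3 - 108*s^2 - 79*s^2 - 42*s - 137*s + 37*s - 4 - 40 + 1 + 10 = 252*b^3 + 353*b^2 + 28*b - 70*s^3 + s^2*(-48*b - 187) + s*(250*b^2 + 2*b - 142) - 33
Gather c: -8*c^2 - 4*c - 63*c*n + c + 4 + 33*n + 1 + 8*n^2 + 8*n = -8*c^2 + c*(-63*n - 3) + 8*n^2 + 41*n + 5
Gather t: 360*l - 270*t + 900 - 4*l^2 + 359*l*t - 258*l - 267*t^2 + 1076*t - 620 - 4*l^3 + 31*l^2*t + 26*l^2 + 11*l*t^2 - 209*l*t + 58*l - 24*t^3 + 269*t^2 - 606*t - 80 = -4*l^3 + 22*l^2 + 160*l - 24*t^3 + t^2*(11*l + 2) + t*(31*l^2 + 150*l + 200) + 200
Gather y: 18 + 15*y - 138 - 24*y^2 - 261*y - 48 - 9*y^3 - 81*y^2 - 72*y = -9*y^3 - 105*y^2 - 318*y - 168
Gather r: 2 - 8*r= 2 - 8*r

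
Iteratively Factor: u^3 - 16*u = (u)*(u^2 - 16) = u*(u + 4)*(u - 4)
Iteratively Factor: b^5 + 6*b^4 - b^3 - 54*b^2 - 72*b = (b + 2)*(b^4 + 4*b^3 - 9*b^2 - 36*b) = (b + 2)*(b + 3)*(b^3 + b^2 - 12*b) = (b + 2)*(b + 3)*(b + 4)*(b^2 - 3*b) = b*(b + 2)*(b + 3)*(b + 4)*(b - 3)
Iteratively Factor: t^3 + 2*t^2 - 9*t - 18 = (t - 3)*(t^2 + 5*t + 6) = (t - 3)*(t + 3)*(t + 2)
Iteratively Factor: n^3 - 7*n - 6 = (n + 1)*(n^2 - n - 6) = (n - 3)*(n + 1)*(n + 2)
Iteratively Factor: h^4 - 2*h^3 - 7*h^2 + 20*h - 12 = (h + 3)*(h^3 - 5*h^2 + 8*h - 4) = (h - 2)*(h + 3)*(h^2 - 3*h + 2) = (h - 2)^2*(h + 3)*(h - 1)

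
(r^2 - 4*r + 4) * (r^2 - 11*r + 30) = r^4 - 15*r^3 + 78*r^2 - 164*r + 120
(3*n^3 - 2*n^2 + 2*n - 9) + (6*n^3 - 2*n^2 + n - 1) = 9*n^3 - 4*n^2 + 3*n - 10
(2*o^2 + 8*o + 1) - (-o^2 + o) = 3*o^2 + 7*o + 1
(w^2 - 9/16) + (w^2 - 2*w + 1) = 2*w^2 - 2*w + 7/16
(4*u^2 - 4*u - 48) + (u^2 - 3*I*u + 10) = 5*u^2 - 4*u - 3*I*u - 38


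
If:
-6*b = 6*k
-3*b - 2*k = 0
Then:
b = 0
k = 0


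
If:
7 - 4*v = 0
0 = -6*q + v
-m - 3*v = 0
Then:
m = -21/4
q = 7/24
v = 7/4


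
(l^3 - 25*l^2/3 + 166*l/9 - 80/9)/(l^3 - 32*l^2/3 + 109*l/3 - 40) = (l - 2/3)/(l - 3)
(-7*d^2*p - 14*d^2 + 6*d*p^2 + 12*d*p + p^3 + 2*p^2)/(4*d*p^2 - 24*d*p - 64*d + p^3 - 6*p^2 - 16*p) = (-7*d^2 + 6*d*p + p^2)/(4*d*p - 32*d + p^2 - 8*p)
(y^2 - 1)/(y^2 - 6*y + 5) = (y + 1)/(y - 5)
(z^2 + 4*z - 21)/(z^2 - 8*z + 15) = (z + 7)/(z - 5)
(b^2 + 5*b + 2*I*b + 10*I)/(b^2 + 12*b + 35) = (b + 2*I)/(b + 7)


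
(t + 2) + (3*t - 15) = 4*t - 13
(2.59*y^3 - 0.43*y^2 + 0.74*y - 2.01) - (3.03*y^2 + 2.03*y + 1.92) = 2.59*y^3 - 3.46*y^2 - 1.29*y - 3.93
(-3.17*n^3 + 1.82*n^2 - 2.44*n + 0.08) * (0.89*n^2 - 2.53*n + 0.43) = -2.8213*n^5 + 9.6399*n^4 - 8.1393*n^3 + 7.027*n^2 - 1.2516*n + 0.0344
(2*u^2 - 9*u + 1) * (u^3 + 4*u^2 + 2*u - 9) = 2*u^5 - u^4 - 31*u^3 - 32*u^2 + 83*u - 9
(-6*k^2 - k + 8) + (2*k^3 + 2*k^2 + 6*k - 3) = 2*k^3 - 4*k^2 + 5*k + 5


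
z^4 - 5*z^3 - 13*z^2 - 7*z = z*(z - 7)*(z + 1)^2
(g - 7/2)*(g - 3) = g^2 - 13*g/2 + 21/2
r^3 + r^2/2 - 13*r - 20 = (r - 4)*(r + 2)*(r + 5/2)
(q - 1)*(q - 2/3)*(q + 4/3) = q^3 - q^2/3 - 14*q/9 + 8/9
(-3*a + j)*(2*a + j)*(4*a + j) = -24*a^3 - 10*a^2*j + 3*a*j^2 + j^3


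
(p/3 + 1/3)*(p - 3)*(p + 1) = p^3/3 - p^2/3 - 5*p/3 - 1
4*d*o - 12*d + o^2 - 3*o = (4*d + o)*(o - 3)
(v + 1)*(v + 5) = v^2 + 6*v + 5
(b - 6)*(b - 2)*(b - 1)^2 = b^4 - 10*b^3 + 29*b^2 - 32*b + 12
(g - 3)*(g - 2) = g^2 - 5*g + 6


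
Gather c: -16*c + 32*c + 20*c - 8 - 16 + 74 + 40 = 36*c + 90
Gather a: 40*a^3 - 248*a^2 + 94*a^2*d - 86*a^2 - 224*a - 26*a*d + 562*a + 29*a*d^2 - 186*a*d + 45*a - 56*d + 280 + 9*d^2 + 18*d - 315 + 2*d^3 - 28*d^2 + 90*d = 40*a^3 + a^2*(94*d - 334) + a*(29*d^2 - 212*d + 383) + 2*d^3 - 19*d^2 + 52*d - 35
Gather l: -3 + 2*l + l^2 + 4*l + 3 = l^2 + 6*l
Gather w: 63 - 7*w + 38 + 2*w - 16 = 85 - 5*w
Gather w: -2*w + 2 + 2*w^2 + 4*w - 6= 2*w^2 + 2*w - 4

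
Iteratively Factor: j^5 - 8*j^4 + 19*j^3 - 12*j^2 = (j)*(j^4 - 8*j^3 + 19*j^2 - 12*j) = j*(j - 3)*(j^3 - 5*j^2 + 4*j) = j*(j - 4)*(j - 3)*(j^2 - j) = j*(j - 4)*(j - 3)*(j - 1)*(j)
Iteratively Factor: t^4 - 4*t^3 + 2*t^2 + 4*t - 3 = (t + 1)*(t^3 - 5*t^2 + 7*t - 3) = (t - 1)*(t + 1)*(t^2 - 4*t + 3) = (t - 3)*(t - 1)*(t + 1)*(t - 1)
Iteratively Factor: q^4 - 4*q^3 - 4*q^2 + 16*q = (q - 2)*(q^3 - 2*q^2 - 8*q) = (q - 2)*(q + 2)*(q^2 - 4*q) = q*(q - 2)*(q + 2)*(q - 4)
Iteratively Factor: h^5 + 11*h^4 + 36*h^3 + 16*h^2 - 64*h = (h + 4)*(h^4 + 7*h^3 + 8*h^2 - 16*h) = (h - 1)*(h + 4)*(h^3 + 8*h^2 + 16*h) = (h - 1)*(h + 4)^2*(h^2 + 4*h) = (h - 1)*(h + 4)^3*(h)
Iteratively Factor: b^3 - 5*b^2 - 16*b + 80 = (b - 5)*(b^2 - 16) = (b - 5)*(b - 4)*(b + 4)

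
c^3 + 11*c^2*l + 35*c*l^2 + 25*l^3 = (c + l)*(c + 5*l)^2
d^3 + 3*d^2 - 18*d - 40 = (d - 4)*(d + 2)*(d + 5)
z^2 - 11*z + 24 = (z - 8)*(z - 3)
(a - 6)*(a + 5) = a^2 - a - 30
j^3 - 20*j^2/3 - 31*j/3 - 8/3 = (j - 8)*(j + 1/3)*(j + 1)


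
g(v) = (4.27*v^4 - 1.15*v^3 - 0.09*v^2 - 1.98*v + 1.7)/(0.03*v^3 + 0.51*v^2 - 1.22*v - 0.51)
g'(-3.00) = -43.51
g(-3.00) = 55.38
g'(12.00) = 92.38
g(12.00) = 785.62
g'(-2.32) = -29.48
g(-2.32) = 30.67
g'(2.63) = -2167.94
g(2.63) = 505.24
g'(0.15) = 6.18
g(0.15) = -2.05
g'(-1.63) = -16.98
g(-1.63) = 14.72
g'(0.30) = 3.72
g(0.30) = -1.33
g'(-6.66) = -166.22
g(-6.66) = 409.44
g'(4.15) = 29.18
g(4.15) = 219.67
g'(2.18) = -979.72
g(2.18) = -187.28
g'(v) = (-0.09*v^2 - 1.02*v + 1.22)*(4.27*v^4 - 1.15*v^3 - 0.09*v^2 - 1.98*v + 1.7)/(0.03*v^3 + 0.51*v^2 - 1.22*v - 0.51)^2 + (17.08*v^3 - 3.45*v^2 - 0.18*v - 1.98)/(0.03*v^3 + 0.51*v^2 - 1.22*v - 0.51)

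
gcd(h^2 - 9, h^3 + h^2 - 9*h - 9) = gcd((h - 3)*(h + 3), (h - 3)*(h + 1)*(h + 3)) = h^2 - 9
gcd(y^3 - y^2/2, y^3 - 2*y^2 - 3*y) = y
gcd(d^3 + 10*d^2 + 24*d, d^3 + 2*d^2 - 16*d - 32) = d + 4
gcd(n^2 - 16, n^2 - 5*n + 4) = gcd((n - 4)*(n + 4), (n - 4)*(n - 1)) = n - 4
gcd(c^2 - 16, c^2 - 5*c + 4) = c - 4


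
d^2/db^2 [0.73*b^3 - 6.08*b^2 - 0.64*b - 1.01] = 4.38*b - 12.16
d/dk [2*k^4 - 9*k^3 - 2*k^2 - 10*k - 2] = 8*k^3 - 27*k^2 - 4*k - 10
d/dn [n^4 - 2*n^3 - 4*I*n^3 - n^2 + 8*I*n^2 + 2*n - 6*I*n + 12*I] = 4*n^3 + n^2*(-6 - 12*I) + n*(-2 + 16*I) + 2 - 6*I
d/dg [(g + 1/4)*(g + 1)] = 2*g + 5/4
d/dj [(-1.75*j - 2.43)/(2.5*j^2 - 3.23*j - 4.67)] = (4.375*j^2 + 12.15*j + 0.323599999999999)/(6.25*j^4 - 16.15*j^3 - 12.9171*j^2 + 30.1682*j + 21.8089)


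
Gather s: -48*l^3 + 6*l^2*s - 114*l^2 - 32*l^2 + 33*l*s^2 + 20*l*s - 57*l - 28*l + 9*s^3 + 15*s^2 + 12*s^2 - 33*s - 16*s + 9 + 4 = -48*l^3 - 146*l^2 - 85*l + 9*s^3 + s^2*(33*l + 27) + s*(6*l^2 + 20*l - 49) + 13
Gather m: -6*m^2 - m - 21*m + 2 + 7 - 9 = -6*m^2 - 22*m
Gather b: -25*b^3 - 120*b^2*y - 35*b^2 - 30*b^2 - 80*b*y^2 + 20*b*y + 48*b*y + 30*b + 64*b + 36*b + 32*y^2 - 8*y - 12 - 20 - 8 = -25*b^3 + b^2*(-120*y - 65) + b*(-80*y^2 + 68*y + 130) + 32*y^2 - 8*y - 40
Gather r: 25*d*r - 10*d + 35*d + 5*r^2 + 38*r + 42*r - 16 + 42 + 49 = 25*d + 5*r^2 + r*(25*d + 80) + 75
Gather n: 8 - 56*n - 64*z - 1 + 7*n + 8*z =-49*n - 56*z + 7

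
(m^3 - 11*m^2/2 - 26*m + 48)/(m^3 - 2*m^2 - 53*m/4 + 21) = 2*(m^2 - 4*m - 32)/(2*m^2 - m - 28)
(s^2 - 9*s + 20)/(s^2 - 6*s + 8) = (s - 5)/(s - 2)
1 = 1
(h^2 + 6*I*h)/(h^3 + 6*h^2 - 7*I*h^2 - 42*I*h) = (h + 6*I)/(h^2 + h*(6 - 7*I) - 42*I)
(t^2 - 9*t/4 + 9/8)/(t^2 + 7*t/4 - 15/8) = (2*t - 3)/(2*t + 5)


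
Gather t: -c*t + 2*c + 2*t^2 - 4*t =2*c + 2*t^2 + t*(-c - 4)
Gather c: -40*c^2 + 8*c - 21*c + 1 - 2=-40*c^2 - 13*c - 1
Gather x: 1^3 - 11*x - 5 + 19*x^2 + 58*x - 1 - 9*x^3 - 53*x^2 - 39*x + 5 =-9*x^3 - 34*x^2 + 8*x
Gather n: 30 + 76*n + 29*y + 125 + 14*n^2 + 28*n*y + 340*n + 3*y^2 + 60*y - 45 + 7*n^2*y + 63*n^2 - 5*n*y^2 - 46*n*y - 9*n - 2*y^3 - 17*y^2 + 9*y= n^2*(7*y + 77) + n*(-5*y^2 - 18*y + 407) - 2*y^3 - 14*y^2 + 98*y + 110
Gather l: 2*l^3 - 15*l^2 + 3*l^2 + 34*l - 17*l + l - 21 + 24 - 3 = 2*l^3 - 12*l^2 + 18*l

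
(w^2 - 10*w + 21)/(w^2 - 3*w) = (w - 7)/w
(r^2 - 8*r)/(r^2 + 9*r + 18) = r*(r - 8)/(r^2 + 9*r + 18)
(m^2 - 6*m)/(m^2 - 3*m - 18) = m/(m + 3)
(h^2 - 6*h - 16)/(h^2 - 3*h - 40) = (h + 2)/(h + 5)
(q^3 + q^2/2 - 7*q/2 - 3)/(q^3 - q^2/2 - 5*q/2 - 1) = (2*q + 3)/(2*q + 1)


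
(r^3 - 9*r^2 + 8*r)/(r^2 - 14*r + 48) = r*(r - 1)/(r - 6)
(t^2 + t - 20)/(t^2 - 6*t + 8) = (t + 5)/(t - 2)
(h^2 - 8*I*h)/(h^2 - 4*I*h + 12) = h*(h - 8*I)/(h^2 - 4*I*h + 12)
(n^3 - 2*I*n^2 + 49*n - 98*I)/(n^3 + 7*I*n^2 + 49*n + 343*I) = (n - 2*I)/(n + 7*I)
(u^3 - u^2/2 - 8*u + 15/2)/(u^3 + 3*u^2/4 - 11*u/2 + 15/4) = 2*(2*u - 5)/(4*u - 5)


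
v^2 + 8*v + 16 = (v + 4)^2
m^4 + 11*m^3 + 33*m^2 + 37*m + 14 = (m + 1)^2*(m + 2)*(m + 7)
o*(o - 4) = o^2 - 4*o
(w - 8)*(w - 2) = w^2 - 10*w + 16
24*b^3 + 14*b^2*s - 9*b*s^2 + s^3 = (-6*b + s)*(-4*b + s)*(b + s)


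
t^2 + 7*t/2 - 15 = (t - 5/2)*(t + 6)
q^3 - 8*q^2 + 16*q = q*(q - 4)^2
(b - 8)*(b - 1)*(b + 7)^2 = b^4 + 5*b^3 - 69*b^2 - 329*b + 392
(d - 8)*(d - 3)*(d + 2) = d^3 - 9*d^2 + 2*d + 48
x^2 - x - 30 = (x - 6)*(x + 5)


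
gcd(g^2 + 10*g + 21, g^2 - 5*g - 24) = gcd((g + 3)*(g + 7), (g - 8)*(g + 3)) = g + 3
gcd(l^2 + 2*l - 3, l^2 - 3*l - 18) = l + 3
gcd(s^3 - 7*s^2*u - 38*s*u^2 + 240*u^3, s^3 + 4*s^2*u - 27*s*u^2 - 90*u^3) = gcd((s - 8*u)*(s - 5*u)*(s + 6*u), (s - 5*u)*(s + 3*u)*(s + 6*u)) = s^2 + s*u - 30*u^2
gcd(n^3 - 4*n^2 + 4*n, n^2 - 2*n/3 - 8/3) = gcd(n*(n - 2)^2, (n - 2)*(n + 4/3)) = n - 2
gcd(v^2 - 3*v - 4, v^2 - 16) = v - 4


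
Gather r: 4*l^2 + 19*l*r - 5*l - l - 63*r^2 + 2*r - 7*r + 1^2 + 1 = 4*l^2 - 6*l - 63*r^2 + r*(19*l - 5) + 2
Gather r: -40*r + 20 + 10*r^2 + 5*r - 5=10*r^2 - 35*r + 15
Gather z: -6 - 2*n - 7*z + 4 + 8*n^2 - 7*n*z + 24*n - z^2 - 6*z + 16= 8*n^2 + 22*n - z^2 + z*(-7*n - 13) + 14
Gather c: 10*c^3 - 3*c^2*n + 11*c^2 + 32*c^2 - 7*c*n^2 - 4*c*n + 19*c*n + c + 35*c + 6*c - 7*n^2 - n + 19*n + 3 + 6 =10*c^3 + c^2*(43 - 3*n) + c*(-7*n^2 + 15*n + 42) - 7*n^2 + 18*n + 9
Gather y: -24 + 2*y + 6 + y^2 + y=y^2 + 3*y - 18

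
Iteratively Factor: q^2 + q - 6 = (q + 3)*(q - 2)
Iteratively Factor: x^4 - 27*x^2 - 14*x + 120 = (x - 5)*(x^3 + 5*x^2 - 2*x - 24) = (x - 5)*(x + 4)*(x^2 + x - 6) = (x - 5)*(x - 2)*(x + 4)*(x + 3)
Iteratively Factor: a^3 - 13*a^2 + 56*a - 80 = (a - 5)*(a^2 - 8*a + 16) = (a - 5)*(a - 4)*(a - 4)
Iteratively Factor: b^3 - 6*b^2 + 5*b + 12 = (b + 1)*(b^2 - 7*b + 12) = (b - 3)*(b + 1)*(b - 4)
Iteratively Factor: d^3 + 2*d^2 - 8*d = (d - 2)*(d^2 + 4*d) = d*(d - 2)*(d + 4)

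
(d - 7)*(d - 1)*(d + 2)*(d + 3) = d^4 - 3*d^3 - 27*d^2 - 13*d + 42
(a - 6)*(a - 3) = a^2 - 9*a + 18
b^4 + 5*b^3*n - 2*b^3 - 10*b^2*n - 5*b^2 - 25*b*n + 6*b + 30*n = (b - 3)*(b - 1)*(b + 2)*(b + 5*n)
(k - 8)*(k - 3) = k^2 - 11*k + 24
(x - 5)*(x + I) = x^2 - 5*x + I*x - 5*I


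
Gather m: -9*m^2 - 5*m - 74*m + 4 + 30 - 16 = -9*m^2 - 79*m + 18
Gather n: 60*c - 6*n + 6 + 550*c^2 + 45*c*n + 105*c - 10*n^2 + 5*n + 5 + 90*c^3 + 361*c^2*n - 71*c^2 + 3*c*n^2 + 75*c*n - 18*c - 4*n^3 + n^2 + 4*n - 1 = 90*c^3 + 479*c^2 + 147*c - 4*n^3 + n^2*(3*c - 9) + n*(361*c^2 + 120*c + 3) + 10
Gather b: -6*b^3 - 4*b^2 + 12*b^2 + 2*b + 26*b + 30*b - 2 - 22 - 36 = -6*b^3 + 8*b^2 + 58*b - 60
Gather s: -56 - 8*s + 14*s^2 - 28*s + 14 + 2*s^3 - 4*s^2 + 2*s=2*s^3 + 10*s^2 - 34*s - 42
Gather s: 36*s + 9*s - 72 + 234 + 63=45*s + 225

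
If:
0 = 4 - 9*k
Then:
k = 4/9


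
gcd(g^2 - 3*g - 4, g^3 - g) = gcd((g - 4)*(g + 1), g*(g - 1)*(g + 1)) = g + 1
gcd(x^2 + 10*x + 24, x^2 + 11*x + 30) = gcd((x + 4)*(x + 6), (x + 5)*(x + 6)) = x + 6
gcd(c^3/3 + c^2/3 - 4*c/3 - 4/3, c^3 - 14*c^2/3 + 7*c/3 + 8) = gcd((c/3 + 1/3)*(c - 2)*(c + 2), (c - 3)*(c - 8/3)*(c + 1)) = c + 1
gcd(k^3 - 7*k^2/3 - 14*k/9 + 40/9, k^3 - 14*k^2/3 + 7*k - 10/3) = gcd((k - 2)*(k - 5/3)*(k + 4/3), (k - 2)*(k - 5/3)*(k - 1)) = k^2 - 11*k/3 + 10/3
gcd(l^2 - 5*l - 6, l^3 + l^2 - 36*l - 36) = l^2 - 5*l - 6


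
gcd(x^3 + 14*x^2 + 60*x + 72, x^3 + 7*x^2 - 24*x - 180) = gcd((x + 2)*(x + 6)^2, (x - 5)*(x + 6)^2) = x^2 + 12*x + 36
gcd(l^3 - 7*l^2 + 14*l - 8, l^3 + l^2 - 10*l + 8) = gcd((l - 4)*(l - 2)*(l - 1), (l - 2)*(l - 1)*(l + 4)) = l^2 - 3*l + 2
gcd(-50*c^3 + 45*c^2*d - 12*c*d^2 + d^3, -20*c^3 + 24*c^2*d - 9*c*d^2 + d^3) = 10*c^2 - 7*c*d + d^2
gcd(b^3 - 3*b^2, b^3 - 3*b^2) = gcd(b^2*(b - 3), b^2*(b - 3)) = b^3 - 3*b^2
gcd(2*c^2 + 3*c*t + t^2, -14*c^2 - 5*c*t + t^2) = 2*c + t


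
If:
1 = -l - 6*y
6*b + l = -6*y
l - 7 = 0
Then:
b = 1/6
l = 7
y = -4/3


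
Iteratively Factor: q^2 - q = (q - 1)*(q)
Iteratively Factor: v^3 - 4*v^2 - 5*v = (v + 1)*(v^2 - 5*v) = (v - 5)*(v + 1)*(v)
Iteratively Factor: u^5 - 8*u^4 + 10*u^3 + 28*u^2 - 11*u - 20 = (u + 1)*(u^4 - 9*u^3 + 19*u^2 + 9*u - 20) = (u + 1)^2*(u^3 - 10*u^2 + 29*u - 20) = (u - 4)*(u + 1)^2*(u^2 - 6*u + 5) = (u - 4)*(u - 1)*(u + 1)^2*(u - 5)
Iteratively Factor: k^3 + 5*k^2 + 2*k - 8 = (k - 1)*(k^2 + 6*k + 8) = (k - 1)*(k + 4)*(k + 2)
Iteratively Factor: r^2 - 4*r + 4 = (r - 2)*(r - 2)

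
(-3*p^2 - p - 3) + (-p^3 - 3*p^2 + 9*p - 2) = -p^3 - 6*p^2 + 8*p - 5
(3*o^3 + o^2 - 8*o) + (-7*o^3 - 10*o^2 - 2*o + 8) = -4*o^3 - 9*o^2 - 10*o + 8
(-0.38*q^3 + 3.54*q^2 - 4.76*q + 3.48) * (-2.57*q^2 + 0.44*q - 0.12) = 0.9766*q^5 - 9.265*q^4 + 13.8364*q^3 - 11.4628*q^2 + 2.1024*q - 0.4176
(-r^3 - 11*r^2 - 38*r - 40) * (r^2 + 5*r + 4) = -r^5 - 16*r^4 - 97*r^3 - 274*r^2 - 352*r - 160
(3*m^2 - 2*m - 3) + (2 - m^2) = 2*m^2 - 2*m - 1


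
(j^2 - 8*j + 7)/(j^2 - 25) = (j^2 - 8*j + 7)/(j^2 - 25)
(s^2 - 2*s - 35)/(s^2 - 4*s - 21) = (s + 5)/(s + 3)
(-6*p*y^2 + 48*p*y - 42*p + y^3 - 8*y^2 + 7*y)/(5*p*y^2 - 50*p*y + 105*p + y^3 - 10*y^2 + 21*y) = (-6*p*y + 6*p + y^2 - y)/(5*p*y - 15*p + y^2 - 3*y)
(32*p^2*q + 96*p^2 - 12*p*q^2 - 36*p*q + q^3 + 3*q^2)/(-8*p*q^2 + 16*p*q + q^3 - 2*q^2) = (-4*p*q - 12*p + q^2 + 3*q)/(q*(q - 2))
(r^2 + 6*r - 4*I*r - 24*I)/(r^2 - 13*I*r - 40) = (r^2 + r*(6 - 4*I) - 24*I)/(r^2 - 13*I*r - 40)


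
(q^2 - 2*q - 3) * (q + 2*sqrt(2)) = q^3 - 2*q^2 + 2*sqrt(2)*q^2 - 4*sqrt(2)*q - 3*q - 6*sqrt(2)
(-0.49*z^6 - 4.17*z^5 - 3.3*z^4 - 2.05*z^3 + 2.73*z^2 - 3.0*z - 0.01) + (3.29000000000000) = -0.49*z^6 - 4.17*z^5 - 3.3*z^4 - 2.05*z^3 + 2.73*z^2 - 3.0*z + 3.28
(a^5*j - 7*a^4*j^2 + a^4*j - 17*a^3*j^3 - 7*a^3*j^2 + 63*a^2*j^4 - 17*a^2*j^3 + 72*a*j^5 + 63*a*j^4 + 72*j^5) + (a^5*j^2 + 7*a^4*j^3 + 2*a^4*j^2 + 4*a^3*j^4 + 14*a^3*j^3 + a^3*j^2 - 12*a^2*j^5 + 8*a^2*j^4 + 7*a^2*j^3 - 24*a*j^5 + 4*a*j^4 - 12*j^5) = a^5*j^2 + a^5*j + 7*a^4*j^3 - 5*a^4*j^2 + a^4*j + 4*a^3*j^4 - 3*a^3*j^3 - 6*a^3*j^2 - 12*a^2*j^5 + 71*a^2*j^4 - 10*a^2*j^3 + 48*a*j^5 + 67*a*j^4 + 60*j^5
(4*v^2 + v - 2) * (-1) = -4*v^2 - v + 2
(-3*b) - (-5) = 5 - 3*b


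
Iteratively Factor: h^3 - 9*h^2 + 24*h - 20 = (h - 2)*(h^2 - 7*h + 10) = (h - 2)^2*(h - 5)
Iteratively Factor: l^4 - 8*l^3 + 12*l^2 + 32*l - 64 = (l - 4)*(l^3 - 4*l^2 - 4*l + 16) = (l - 4)*(l - 2)*(l^2 - 2*l - 8) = (l - 4)^2*(l - 2)*(l + 2)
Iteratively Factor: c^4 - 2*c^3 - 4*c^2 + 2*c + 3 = (c - 1)*(c^3 - c^2 - 5*c - 3) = (c - 3)*(c - 1)*(c^2 + 2*c + 1) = (c - 3)*(c - 1)*(c + 1)*(c + 1)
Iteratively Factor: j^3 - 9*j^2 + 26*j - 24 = (j - 3)*(j^2 - 6*j + 8) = (j - 4)*(j - 3)*(j - 2)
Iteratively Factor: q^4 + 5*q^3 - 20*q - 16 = (q - 2)*(q^3 + 7*q^2 + 14*q + 8) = (q - 2)*(q + 1)*(q^2 + 6*q + 8) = (q - 2)*(q + 1)*(q + 4)*(q + 2)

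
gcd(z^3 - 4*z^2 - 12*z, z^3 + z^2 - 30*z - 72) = z - 6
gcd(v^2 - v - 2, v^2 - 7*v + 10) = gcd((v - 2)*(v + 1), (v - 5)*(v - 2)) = v - 2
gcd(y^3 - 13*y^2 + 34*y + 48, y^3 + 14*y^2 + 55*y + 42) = y + 1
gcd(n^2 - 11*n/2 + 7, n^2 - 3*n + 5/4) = 1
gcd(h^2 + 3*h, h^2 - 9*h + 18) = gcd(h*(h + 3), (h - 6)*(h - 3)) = 1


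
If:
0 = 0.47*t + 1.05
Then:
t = -2.23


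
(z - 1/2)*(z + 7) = z^2 + 13*z/2 - 7/2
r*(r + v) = r^2 + r*v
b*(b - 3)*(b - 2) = b^3 - 5*b^2 + 6*b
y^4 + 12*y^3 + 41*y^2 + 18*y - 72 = (y - 1)*(y + 3)*(y + 4)*(y + 6)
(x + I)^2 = x^2 + 2*I*x - 1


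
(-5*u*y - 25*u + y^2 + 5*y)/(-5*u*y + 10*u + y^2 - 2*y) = (y + 5)/(y - 2)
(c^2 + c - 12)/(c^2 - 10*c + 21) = (c + 4)/(c - 7)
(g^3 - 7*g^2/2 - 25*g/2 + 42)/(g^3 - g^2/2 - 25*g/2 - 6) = (2*g^2 + g - 21)/(2*g^2 + 7*g + 3)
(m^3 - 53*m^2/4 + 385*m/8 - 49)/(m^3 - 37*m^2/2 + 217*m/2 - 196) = (m - 7/4)/(m - 7)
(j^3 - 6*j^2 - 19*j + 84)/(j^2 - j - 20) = (j^2 - 10*j + 21)/(j - 5)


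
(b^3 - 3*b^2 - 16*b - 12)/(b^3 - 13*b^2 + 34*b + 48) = (b + 2)/(b - 8)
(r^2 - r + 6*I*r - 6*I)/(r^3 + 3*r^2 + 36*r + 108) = (r - 1)/(r^2 + r*(3 - 6*I) - 18*I)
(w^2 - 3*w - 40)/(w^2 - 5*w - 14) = (-w^2 + 3*w + 40)/(-w^2 + 5*w + 14)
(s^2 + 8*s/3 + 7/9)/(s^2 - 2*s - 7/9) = (3*s + 7)/(3*s - 7)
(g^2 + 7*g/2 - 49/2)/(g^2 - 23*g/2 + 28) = (g + 7)/(g - 8)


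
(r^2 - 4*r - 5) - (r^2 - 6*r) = 2*r - 5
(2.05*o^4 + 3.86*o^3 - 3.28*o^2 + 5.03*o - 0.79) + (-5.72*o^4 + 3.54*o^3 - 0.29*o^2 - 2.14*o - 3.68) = -3.67*o^4 + 7.4*o^3 - 3.57*o^2 + 2.89*o - 4.47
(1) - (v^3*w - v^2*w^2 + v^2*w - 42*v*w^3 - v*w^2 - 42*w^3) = -v^3*w + v^2*w^2 - v^2*w + 42*v*w^3 + v*w^2 + 42*w^3 + 1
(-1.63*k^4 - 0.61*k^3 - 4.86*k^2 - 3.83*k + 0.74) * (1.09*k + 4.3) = -1.7767*k^5 - 7.6739*k^4 - 7.9204*k^3 - 25.0727*k^2 - 15.6624*k + 3.182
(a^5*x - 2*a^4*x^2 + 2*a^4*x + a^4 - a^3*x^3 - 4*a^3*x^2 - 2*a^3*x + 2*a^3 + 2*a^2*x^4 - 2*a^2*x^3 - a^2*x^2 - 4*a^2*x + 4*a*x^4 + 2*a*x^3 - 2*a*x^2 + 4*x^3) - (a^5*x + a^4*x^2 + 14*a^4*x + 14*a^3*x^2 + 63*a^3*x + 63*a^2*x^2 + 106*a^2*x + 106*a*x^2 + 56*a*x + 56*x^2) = -3*a^4*x^2 - 12*a^4*x + a^4 - a^3*x^3 - 18*a^3*x^2 - 65*a^3*x + 2*a^3 + 2*a^2*x^4 - 2*a^2*x^3 - 64*a^2*x^2 - 110*a^2*x + 4*a*x^4 + 2*a*x^3 - 108*a*x^2 - 56*a*x + 4*x^3 - 56*x^2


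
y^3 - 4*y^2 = y^2*(y - 4)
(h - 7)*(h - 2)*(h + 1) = h^3 - 8*h^2 + 5*h + 14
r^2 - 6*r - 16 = (r - 8)*(r + 2)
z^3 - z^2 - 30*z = z*(z - 6)*(z + 5)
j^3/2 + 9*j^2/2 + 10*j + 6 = (j/2 + 1/2)*(j + 2)*(j + 6)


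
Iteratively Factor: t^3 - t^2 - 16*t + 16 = (t + 4)*(t^2 - 5*t + 4) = (t - 1)*(t + 4)*(t - 4)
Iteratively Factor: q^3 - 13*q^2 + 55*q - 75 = (q - 3)*(q^2 - 10*q + 25) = (q - 5)*(q - 3)*(q - 5)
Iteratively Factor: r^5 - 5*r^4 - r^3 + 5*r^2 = (r)*(r^4 - 5*r^3 - r^2 + 5*r) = r*(r + 1)*(r^3 - 6*r^2 + 5*r) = r*(r - 1)*(r + 1)*(r^2 - 5*r) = r^2*(r - 1)*(r + 1)*(r - 5)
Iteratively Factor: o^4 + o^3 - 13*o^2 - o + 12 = (o + 4)*(o^3 - 3*o^2 - o + 3) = (o - 1)*(o + 4)*(o^2 - 2*o - 3) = (o - 3)*(o - 1)*(o + 4)*(o + 1)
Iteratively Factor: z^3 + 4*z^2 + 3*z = (z + 1)*(z^2 + 3*z) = (z + 1)*(z + 3)*(z)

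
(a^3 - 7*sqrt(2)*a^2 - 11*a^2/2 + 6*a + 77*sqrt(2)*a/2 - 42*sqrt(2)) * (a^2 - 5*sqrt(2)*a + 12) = a^5 - 12*sqrt(2)*a^4 - 11*a^4/2 + 88*a^3 + 66*sqrt(2)*a^3 - 451*a^2 - 156*sqrt(2)*a^2 + 492*a + 462*sqrt(2)*a - 504*sqrt(2)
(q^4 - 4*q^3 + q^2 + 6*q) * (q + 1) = q^5 - 3*q^4 - 3*q^3 + 7*q^2 + 6*q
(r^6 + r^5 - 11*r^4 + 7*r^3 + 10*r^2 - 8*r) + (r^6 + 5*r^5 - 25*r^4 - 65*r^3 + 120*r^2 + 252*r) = 2*r^6 + 6*r^5 - 36*r^4 - 58*r^3 + 130*r^2 + 244*r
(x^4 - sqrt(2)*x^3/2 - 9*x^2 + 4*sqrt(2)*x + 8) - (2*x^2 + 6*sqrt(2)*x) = x^4 - sqrt(2)*x^3/2 - 11*x^2 - 2*sqrt(2)*x + 8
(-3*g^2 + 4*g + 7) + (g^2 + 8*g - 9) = -2*g^2 + 12*g - 2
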